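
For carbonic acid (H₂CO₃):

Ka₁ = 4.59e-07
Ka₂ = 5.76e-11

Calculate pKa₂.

pKa₂ = -log(Ka₂) = -log(5.76e-11) = 10.24.

pK_{a2} = 10.24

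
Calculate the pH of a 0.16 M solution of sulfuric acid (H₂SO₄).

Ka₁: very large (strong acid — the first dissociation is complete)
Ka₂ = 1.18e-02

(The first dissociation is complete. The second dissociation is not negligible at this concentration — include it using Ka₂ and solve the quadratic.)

First dissociation is complete: [H⁺]₀ = [HSO₄⁻]₀ = C = 0.16 M. Second dissociation HSO₄⁻ ⇌ H⁺ + SO₄²⁻: let x = [SO₄²⁻]. Ka₂ = (C + x)·x / (C − x) = 1.18e-02 → x² + (C + Ka₂)·x − Ka₂·C = 0 → x² + 0.17180·x − 1.888e-03 = 0. x = (−0.17180 + √(0.17180² + 4 × 1.888e-03)) / 2 = 1.0364e-02 M. [H⁺] = C + x = 0.16 + 1.0364e-02 = 1.7036e-01 M. pH = -log(1.7036e-01) = 0.77.

pH = 0.77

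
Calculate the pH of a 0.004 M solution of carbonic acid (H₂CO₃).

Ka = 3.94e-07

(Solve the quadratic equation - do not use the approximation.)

x² + Ka×x - Ka×C = 0. Using quadratic formula: [H⁺] = 3.9502e-05

pH = 4.40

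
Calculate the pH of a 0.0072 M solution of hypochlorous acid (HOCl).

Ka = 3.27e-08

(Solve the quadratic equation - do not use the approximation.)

x² + Ka×x - Ka×C = 0. Using quadratic formula: [H⁺] = 1.5328e-05

pH = 4.81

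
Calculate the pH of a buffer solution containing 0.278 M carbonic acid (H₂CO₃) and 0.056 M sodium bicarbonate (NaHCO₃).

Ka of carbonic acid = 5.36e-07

pKa = -log(5.36e-07) = 6.27. pH = pKa + log([A⁻]/[HA]) = 6.27 + log(0.056/0.278)

pH = 5.57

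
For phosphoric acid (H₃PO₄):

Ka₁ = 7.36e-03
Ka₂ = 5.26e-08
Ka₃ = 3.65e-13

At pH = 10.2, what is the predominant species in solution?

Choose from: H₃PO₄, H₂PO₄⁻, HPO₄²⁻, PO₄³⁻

pKa₁ = 2.13, pKa₂ = 7.28, pKa₃ = 12.44. For a polyprotic acid the predominant species crosses at each pKa: below pKa_n the protonated form dominates, above it the deprotonated form does. At pH = 10.2, the predominant species is HPO₄²⁻.

HPO₄²⁻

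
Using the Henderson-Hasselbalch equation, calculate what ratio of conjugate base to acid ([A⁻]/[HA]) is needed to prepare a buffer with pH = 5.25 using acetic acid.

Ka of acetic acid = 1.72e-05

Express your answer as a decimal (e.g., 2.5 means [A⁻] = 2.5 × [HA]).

pKa = -log(1.72e-05) = 4.7645. pH = pKa + log([A⁻]/[HA]), so log([A⁻]/[HA]) = pH − pKa = 5.25 − 4.7645 = 0.4855. [A⁻]/[HA] = 10^(0.4855) = 3.06

[A⁻]/[HA] = 3.06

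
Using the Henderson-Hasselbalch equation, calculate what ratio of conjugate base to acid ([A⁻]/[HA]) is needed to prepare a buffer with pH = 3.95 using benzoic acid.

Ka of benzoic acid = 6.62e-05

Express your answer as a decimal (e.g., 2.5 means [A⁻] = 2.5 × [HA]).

pKa = -log(6.62e-05) = 4.1791. pH = pKa + log([A⁻]/[HA]), so log([A⁻]/[HA]) = pH − pKa = 3.95 − 4.1791 = -0.2291. [A⁻]/[HA] = 10^(-0.2291) = 0.590

[A⁻]/[HA] = 0.590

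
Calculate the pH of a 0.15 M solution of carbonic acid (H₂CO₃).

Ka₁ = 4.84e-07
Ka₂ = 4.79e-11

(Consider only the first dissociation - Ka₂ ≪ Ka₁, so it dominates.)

First dissociation dominates. From Ka₁ = [H⁺][HA⁻]/[H₂A], x² + Ka₁·x − Ka₁·C = 0 with C = 0.15 M and Ka₁ = 4.84e-07. Solving: [H⁺] = (−Ka₁ + √(Ka₁² + 4·Ka₁·C)) / 2 = 2.6920e-04 M. pH = -log(2.6920e-04) = 3.57.

pH = 3.57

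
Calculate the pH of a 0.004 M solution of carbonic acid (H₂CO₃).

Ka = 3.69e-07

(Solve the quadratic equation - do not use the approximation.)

x² + Ka×x - Ka×C = 0. Using quadratic formula: [H⁺] = 3.8235e-05

pH = 4.42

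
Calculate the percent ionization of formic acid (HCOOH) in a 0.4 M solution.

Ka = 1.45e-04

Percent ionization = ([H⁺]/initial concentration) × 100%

Using Ka equilibrium: x² + Ka×x - Ka×C = 0. Solving: [H⁺] = 7.5436e-03. Percent = (7.5436e-03/0.4) × 100

Percent ionization = 1.89%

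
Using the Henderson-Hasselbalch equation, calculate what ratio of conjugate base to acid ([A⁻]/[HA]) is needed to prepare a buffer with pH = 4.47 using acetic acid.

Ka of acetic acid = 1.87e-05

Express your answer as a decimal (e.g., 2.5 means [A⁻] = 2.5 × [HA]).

pKa = -log(1.87e-05) = 4.7282. pH = pKa + log([A⁻]/[HA]), so log([A⁻]/[HA]) = pH − pKa = 4.47 − 4.7282 = -0.2582. [A⁻]/[HA] = 10^(-0.2582) = 0.552

[A⁻]/[HA] = 0.552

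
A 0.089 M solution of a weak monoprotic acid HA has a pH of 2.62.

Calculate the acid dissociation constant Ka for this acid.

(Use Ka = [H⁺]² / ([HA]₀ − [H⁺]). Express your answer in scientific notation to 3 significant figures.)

[H⁺] = 10^(−pH) = 10^(−2.62) = 2.399e-03 M. For HA ⇌ H⁺ + A⁻, Ka = [H⁺][A⁻]/[HA] = [H⁺]² / ([HA]₀ − [H⁺]) = (2.399e-03)² / (0.089 − 2.399e-03) = 6.64e-05.

K_a = 6.64e-05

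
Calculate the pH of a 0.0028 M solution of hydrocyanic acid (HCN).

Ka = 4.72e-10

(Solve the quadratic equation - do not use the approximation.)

x² + Ka×x - Ka×C = 0. Using quadratic formula: [H⁺] = 1.1494e-06

pH = 5.94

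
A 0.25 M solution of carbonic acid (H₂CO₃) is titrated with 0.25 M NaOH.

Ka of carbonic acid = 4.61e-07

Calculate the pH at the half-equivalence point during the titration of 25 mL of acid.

At half-equivalence [HA] = [A⁻], so Henderson-Hasselbalch gives pH = pKa = -log(4.61e-07) = 6.34.

pH = pKa = 6.34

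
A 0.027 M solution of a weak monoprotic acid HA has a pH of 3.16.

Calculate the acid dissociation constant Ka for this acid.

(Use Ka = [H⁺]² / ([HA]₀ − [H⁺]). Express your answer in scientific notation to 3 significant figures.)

[H⁺] = 10^(−pH) = 10^(−3.16) = 6.918e-04 M. For HA ⇌ H⁺ + A⁻, Ka = [H⁺][A⁻]/[HA] = [H⁺]² / ([HA]₀ − [H⁺]) = (6.918e-04)² / (0.027 − 6.918e-04) = 1.82e-05.

K_a = 1.82e-05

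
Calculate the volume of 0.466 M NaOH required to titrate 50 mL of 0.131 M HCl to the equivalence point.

At equivalence: moles acid = moles base. moles HCl = 0.131 × 50/1000 = 0.00655 mol. V_base = moles / 0.466 × 1000 = 14.1 mL.

V_{base} = 14.1 mL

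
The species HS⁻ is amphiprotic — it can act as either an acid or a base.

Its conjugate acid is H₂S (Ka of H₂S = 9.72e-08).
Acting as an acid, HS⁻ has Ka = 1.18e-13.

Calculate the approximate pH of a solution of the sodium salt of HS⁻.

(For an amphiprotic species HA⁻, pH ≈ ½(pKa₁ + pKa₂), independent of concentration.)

pKa₁ = -log(9.72e-08) = 7.01; pKa₂ = -log(1.18e-13) = 12.93. For an amphiprotic species, pH ≈ ½(pKa₁ + pKa₂) = ½(7.01 + 12.93) = 9.97.

pH = 9.97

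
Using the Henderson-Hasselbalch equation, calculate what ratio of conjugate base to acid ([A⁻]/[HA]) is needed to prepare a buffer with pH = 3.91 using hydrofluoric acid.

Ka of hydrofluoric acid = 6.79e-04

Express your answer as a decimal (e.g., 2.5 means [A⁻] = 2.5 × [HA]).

pKa = -log(6.79e-04) = 3.1681. pH = pKa + log([A⁻]/[HA]), so log([A⁻]/[HA]) = pH − pKa = 3.91 − 3.1681 = 0.7419. [A⁻]/[HA] = 10^(0.7419) = 5.52

[A⁻]/[HA] = 5.52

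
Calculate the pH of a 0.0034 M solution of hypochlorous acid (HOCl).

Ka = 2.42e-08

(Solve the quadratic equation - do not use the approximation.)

x² + Ka×x - Ka×C = 0. Using quadratic formula: [H⁺] = 9.0587e-06

pH = 5.04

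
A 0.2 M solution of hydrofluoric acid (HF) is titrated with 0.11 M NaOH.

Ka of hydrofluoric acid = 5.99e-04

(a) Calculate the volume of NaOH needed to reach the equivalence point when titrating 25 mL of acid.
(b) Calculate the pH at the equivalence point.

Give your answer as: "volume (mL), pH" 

moles acid = 0.2 × 25/1000 = 0.005 mol; V_base = moles/0.11 × 1000 = 45.5 mL. At equivalence only the conjugate base is present: [A⁻] = 0.005/0.070 = 7.0968e-02 M. Kb = Kw/Ka = 1.67e-11; [OH⁻] = √(Kb × [A⁻]) = 1.0885e-06; pOH = 5.96; pH = 14 - pOH = 8.04.

V = 45.5 mL, pH = 8.04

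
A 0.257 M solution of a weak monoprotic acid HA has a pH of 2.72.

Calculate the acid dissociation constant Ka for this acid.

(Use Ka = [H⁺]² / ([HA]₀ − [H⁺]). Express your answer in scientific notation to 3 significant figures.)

[H⁺] = 10^(−pH) = 10^(−2.72) = 1.905e-03 M. For HA ⇌ H⁺ + A⁻, Ka = [H⁺][A⁻]/[HA] = [H⁺]² / ([HA]₀ − [H⁺]) = (1.905e-03)² / (0.257 − 1.905e-03) = 1.42e-05.

K_a = 1.42e-05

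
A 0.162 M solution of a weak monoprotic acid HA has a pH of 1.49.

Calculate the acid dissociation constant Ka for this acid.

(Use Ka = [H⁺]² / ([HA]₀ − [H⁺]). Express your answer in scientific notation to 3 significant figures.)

[H⁺] = 10^(−pH) = 10^(−1.49) = 3.236e-02 M. For HA ⇌ H⁺ + A⁻, Ka = [H⁺][A⁻]/[HA] = [H⁺]² / ([HA]₀ − [H⁺]) = (3.236e-02)² / (0.162 − 3.236e-02) = 8.08e-03.

K_a = 8.08e-03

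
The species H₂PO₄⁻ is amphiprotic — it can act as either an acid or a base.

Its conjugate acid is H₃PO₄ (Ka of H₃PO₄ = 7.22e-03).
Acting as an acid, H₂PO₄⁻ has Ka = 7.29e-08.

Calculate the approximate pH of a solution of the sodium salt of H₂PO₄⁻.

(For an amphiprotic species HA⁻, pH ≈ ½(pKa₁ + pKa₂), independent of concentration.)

pKa₁ = -log(7.22e-03) = 2.14; pKa₂ = -log(7.29e-08) = 7.14. For an amphiprotic species, pH ≈ ½(pKa₁ + pKa₂) = ½(2.14 + 7.14) = 4.64.

pH = 4.64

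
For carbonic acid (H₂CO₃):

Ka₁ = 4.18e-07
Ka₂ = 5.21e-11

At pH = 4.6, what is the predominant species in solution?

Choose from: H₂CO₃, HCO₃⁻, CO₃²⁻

pKa₁ = 6.38, pKa₂ = 10.28. For a polyprotic acid the predominant species crosses at each pKa: below pKa_n the protonated form dominates, above it the deprotonated form does. At pH = 4.6, the predominant species is H₂CO₃.

H₂CO₃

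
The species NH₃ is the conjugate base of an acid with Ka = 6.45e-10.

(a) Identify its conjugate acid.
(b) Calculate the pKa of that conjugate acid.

(a) The conjugate acid is formed by adding one H⁺ to NH₃, giving NH₄⁺. (b) pKa = -log(Ka) = -log(6.45e-10) = 9.19.

Conjugate acid: NH₄⁺; pK_a = 9.19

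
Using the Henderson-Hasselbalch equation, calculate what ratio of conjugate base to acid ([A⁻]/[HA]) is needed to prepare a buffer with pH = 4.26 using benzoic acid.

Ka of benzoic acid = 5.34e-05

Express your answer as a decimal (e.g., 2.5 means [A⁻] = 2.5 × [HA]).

pKa = -log(5.34e-05) = 4.2725. pH = pKa + log([A⁻]/[HA]), so log([A⁻]/[HA]) = pH − pKa = 4.26 − 4.2725 = -0.0125. [A⁻]/[HA] = 10^(-0.0125) = 0.972

[A⁻]/[HA] = 0.972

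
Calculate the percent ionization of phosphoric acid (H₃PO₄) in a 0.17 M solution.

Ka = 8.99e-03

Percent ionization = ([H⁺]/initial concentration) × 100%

Using Ka equilibrium: x² + Ka×x - Ka×C = 0. Solving: [H⁺] = 3.4856e-02. Percent = (3.4856e-02/0.17) × 100

Percent ionization = 20.5%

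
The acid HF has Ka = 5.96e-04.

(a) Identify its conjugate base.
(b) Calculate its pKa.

(a) The conjugate base is formed by removing one H⁺ from HF, giving F⁻. (b) pKa = -log(Ka) = -log(5.96e-04) = 3.22.

Conjugate base: F⁻; pK_a = 3.22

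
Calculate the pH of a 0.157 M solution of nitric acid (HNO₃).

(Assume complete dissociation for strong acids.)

[H⁺] = 0.157 M for strong acid. pH = -log[H⁺] = -log(0.157)

pH = 0.80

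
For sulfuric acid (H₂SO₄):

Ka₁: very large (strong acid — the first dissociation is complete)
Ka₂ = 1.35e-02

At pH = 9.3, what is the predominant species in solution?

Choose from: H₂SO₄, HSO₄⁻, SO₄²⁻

The first dissociation is complete, so H₂SO₄ itself is never the predominant species in water; pKa₂ = -log(1.35e-02) = 1.87. For a polyprotic acid the predominant species crosses at each pKa: below pKa_n the protonated form dominates, above it the deprotonated form does. At pH = 9.3, the predominant species is SO₄²⁻.

SO₄²⁻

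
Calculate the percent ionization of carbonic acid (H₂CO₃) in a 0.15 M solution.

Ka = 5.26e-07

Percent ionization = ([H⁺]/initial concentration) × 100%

Using Ka equilibrium: x² + Ka×x - Ka×C = 0. Solving: [H⁺] = 2.8063e-04. Percent = (2.8063e-04/0.15) × 100

Percent ionization = 0.187%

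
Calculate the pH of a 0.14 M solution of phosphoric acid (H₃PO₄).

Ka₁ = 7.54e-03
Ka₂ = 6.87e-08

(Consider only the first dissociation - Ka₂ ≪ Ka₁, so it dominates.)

First dissociation dominates. From Ka₁ = [H⁺][HA⁻]/[H₂A], x² + Ka₁·x − Ka₁·C = 0 with C = 0.14 M and Ka₁ = 7.54e-03. Solving: [H⁺] = (−Ka₁ + √(Ka₁² + 4·Ka₁·C)) / 2 = 2.8938e-02 M. pH = -log(2.8938e-02) = 1.54.

pH = 1.54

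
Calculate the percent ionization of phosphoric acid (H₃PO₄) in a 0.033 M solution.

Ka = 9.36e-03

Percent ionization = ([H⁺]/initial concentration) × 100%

Using Ka equilibrium: x² + Ka×x - Ka×C = 0. Solving: [H⁺] = 1.3507e-02. Percent = (1.3507e-02/0.033) × 100

Percent ionization = 40.9%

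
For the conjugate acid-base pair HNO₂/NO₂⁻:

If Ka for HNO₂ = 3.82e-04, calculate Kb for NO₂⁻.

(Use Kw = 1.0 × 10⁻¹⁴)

For a conjugate pair Ka × Kb = Kw, so Kb = Kw/Ka = 1.0 × 10⁻¹⁴ / 3.82e-04 = 2.62e-11.

K_b = 2.62e-11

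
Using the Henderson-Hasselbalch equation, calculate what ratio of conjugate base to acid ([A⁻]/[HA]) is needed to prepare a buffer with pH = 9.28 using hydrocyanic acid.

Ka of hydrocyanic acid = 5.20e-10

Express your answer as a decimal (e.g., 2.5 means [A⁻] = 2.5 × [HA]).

pKa = -log(5.20e-10) = 9.2840. pH = pKa + log([A⁻]/[HA]), so log([A⁻]/[HA]) = pH − pKa = 9.28 − 9.2840 = -0.0040. [A⁻]/[HA] = 10^(-0.0040) = 0.991

[A⁻]/[HA] = 0.991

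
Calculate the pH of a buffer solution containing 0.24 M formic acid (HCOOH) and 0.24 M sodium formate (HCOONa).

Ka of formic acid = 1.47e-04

pKa = -log(1.47e-04) = 3.83. pH = pKa + log([A⁻]/[HA]) = 3.83 + log(0.24/0.24)

pH = 3.83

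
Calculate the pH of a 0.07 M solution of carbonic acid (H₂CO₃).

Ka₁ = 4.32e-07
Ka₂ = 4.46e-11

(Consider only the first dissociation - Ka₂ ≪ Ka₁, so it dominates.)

First dissociation dominates. From Ka₁ = [H⁺][HA⁻]/[H₂A], x² + Ka₁·x − Ka₁·C = 0 with C = 0.07 M and Ka₁ = 4.32e-07. Solving: [H⁺] = (−Ka₁ + √(Ka₁² + 4·Ka₁·C)) / 2 = 1.7368e-04 M. pH = -log(1.7368e-04) = 3.76.

pH = 3.76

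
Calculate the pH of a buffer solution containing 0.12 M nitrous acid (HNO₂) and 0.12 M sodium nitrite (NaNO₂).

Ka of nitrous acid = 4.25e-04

pKa = -log(4.25e-04) = 3.37. pH = pKa + log([A⁻]/[HA]) = 3.37 + log(0.12/0.12)

pH = 3.37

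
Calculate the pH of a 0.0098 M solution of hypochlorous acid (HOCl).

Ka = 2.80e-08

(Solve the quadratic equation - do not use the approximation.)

x² + Ka×x - Ka×C = 0. Using quadratic formula: [H⁺] = 1.6551e-05

pH = 4.78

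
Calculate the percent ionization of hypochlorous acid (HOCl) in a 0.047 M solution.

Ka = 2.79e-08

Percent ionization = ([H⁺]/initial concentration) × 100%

Using Ka equilibrium: x² + Ka×x - Ka×C = 0. Solving: [H⁺] = 3.6198e-05. Percent = (3.6198e-05/0.047) × 100

Percent ionization = 0.077%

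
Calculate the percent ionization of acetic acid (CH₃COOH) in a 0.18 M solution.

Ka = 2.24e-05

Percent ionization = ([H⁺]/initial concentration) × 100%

Using Ka equilibrium: x² + Ka×x - Ka×C = 0. Solving: [H⁺] = 1.9968e-03. Percent = (1.9968e-03/0.18) × 100

Percent ionization = 1.11%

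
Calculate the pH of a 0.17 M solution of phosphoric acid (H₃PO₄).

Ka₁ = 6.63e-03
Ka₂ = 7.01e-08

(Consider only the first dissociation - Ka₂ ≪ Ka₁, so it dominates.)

First dissociation dominates. From Ka₁ = [H⁺][HA⁻]/[H₂A], x² + Ka₁·x − Ka₁·C = 0 with C = 0.17 M and Ka₁ = 6.63e-03. Solving: [H⁺] = (−Ka₁ + √(Ka₁² + 4·Ka₁·C)) / 2 = 3.0421e-02 M. pH = -log(3.0421e-02) = 1.52.

pH = 1.52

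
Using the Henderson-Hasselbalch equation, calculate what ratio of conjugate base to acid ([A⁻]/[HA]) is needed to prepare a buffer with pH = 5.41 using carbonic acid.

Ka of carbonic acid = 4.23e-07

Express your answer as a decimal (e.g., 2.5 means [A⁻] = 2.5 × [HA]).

pKa = -log(4.23e-07) = 6.3737. pH = pKa + log([A⁻]/[HA]), so log([A⁻]/[HA]) = pH − pKa = 5.41 − 6.3737 = -0.9637. [A⁻]/[HA] = 10^(-0.9637) = 0.109

[A⁻]/[HA] = 0.109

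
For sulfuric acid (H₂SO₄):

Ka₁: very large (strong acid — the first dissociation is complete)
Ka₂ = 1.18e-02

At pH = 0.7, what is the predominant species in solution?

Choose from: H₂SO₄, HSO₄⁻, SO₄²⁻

The first dissociation is complete, so H₂SO₄ itself is never the predominant species in water; pKa₂ = -log(1.18e-02) = 1.93. For a polyprotic acid the predominant species crosses at each pKa: below pKa_n the protonated form dominates, above it the deprotonated form does. At pH = 0.7, the predominant species is HSO₄⁻.

HSO₄⁻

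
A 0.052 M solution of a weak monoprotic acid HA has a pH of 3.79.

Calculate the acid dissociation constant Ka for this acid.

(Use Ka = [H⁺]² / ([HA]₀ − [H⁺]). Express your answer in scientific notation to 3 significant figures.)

[H⁺] = 10^(−pH) = 10^(−3.79) = 1.622e-04 M. For HA ⇌ H⁺ + A⁻, Ka = [H⁺][A⁻]/[HA] = [H⁺]² / ([HA]₀ − [H⁺]) = (1.622e-04)² / (0.052 − 1.622e-04) = 5.07e-07.

K_a = 5.07e-07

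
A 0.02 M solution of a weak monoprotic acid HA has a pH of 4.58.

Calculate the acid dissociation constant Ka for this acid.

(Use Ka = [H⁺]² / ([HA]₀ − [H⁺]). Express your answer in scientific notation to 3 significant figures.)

[H⁺] = 10^(−pH) = 10^(−4.58) = 2.630e-05 M. For HA ⇌ H⁺ + A⁻, Ka = [H⁺][A⁻]/[HA] = [H⁺]² / ([HA]₀ − [H⁺]) = (2.630e-05)² / (0.02 − 2.630e-05) = 3.46e-08.

K_a = 3.46e-08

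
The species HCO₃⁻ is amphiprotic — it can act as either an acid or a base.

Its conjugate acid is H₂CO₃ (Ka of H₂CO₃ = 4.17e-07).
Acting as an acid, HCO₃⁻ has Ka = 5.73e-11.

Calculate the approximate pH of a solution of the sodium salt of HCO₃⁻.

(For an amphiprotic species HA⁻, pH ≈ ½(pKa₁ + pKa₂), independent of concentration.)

pKa₁ = -log(4.17e-07) = 6.38; pKa₂ = -log(5.73e-11) = 10.24. For an amphiprotic species, pH ≈ ½(pKa₁ + pKa₂) = ½(6.38 + 10.24) = 8.31.

pH = 8.31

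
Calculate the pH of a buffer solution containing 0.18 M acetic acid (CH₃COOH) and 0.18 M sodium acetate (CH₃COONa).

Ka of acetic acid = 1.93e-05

pKa = -log(1.93e-05) = 4.71. pH = pKa + log([A⁻]/[HA]) = 4.71 + log(0.18/0.18)

pH = 4.71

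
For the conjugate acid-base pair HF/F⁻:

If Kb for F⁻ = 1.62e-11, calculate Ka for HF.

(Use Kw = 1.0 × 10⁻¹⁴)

For a conjugate pair Ka × Kb = Kw, so Ka = Kw/Kb = 1.0 × 10⁻¹⁴ / 1.62e-11 = 6.17e-04.

K_a = 6.17e-04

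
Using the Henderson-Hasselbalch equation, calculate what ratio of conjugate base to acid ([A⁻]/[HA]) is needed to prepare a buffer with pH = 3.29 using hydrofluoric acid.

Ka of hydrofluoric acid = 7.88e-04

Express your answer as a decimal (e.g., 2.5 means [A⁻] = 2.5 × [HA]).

pKa = -log(7.88e-04) = 3.1035. pH = pKa + log([A⁻]/[HA]), so log([A⁻]/[HA]) = pH − pKa = 3.29 − 3.1035 = 0.1865. [A⁻]/[HA] = 10^(0.1865) = 1.54

[A⁻]/[HA] = 1.54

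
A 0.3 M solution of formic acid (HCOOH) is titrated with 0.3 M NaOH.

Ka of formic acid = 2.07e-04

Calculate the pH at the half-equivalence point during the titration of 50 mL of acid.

At half-equivalence [HA] = [A⁻], so Henderson-Hasselbalch gives pH = pKa = -log(2.07e-04) = 3.68.

pH = pKa = 3.68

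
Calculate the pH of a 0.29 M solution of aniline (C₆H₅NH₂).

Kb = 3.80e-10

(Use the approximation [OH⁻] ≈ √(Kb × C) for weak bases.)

[OH⁻] = √(Kb × C) = √(3.80e-10 × 0.29) = 1.0498e-05. pOH = 4.98, pH = 14 - pOH

pH = 9.02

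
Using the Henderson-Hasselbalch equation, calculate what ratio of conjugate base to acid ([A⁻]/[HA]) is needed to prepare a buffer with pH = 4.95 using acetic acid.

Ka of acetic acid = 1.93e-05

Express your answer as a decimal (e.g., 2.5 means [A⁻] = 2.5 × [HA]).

pKa = -log(1.93e-05) = 4.7144. pH = pKa + log([A⁻]/[HA]), so log([A⁻]/[HA]) = pH − pKa = 4.95 − 4.7144 = 0.2356. [A⁻]/[HA] = 10^(0.2356) = 1.72

[A⁻]/[HA] = 1.72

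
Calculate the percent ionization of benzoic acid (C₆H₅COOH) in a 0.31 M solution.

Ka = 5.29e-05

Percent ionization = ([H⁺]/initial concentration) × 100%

Using Ka equilibrium: x² + Ka×x - Ka×C = 0. Solving: [H⁺] = 4.0232e-03. Percent = (4.0232e-03/0.31) × 100

Percent ionization = 1.3%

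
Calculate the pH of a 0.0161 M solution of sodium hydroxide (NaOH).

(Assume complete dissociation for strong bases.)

[OH⁻] = 0.0161 M for strong base. pOH = -log[OH⁻] = 1.79, pH = 14 - pOH

pH = 12.21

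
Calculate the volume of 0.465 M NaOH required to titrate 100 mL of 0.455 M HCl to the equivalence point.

At equivalence: moles acid = moles base. moles HCl = 0.455 × 100/1000 = 0.0455 mol. V_base = moles / 0.465 × 1000 = 97.8 mL.

V_{base} = 97.8 mL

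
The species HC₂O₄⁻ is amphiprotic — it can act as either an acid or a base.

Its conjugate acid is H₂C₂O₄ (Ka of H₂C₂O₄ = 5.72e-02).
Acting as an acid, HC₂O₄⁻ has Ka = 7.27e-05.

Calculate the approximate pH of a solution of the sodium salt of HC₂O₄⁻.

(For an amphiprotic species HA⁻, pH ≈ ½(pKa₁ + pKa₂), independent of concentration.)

pKa₁ = -log(5.72e-02) = 1.24; pKa₂ = -log(7.27e-05) = 4.14. For an amphiprotic species, pH ≈ ½(pKa₁ + pKa₂) = ½(1.24 + 4.14) = 2.69.

pH = 2.69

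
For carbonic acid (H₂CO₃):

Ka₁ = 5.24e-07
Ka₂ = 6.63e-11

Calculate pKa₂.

pKa₂ = -log(Ka₂) = -log(6.63e-11) = 10.18.

pK_{a2} = 10.18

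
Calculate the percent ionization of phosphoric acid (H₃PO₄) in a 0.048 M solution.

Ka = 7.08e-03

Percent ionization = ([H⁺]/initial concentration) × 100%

Using Ka equilibrium: x² + Ka×x - Ka×C = 0. Solving: [H⁺] = 1.5232e-02. Percent = (1.5232e-02/0.048) × 100

Percent ionization = 31.7%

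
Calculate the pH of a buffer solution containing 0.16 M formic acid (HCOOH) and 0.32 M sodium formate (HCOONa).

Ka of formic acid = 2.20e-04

pKa = -log(2.20e-04) = 3.66. pH = pKa + log([A⁻]/[HA]) = 3.66 + log(0.32/0.16)

pH = 3.96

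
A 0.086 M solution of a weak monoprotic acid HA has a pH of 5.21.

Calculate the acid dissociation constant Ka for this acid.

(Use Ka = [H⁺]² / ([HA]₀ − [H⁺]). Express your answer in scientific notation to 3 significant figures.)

[H⁺] = 10^(−pH) = 10^(−5.21) = 6.166e-06 M. For HA ⇌ H⁺ + A⁻, Ka = [H⁺][A⁻]/[HA] = [H⁺]² / ([HA]₀ − [H⁺]) = (6.166e-06)² / (0.086 − 6.166e-06) = 4.42e-10.

K_a = 4.42e-10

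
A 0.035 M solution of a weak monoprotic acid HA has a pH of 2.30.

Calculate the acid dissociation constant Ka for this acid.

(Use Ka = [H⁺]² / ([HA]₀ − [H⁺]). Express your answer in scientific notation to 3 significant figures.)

[H⁺] = 10^(−pH) = 10^(−2.30) = 5.012e-03 M. For HA ⇌ H⁺ + A⁻, Ka = [H⁺][A⁻]/[HA] = [H⁺]² / ([HA]₀ − [H⁺]) = (5.012e-03)² / (0.035 − 5.012e-03) = 8.38e-04.

K_a = 8.38e-04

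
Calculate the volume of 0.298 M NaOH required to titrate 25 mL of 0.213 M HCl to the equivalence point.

At equivalence: moles acid = moles base. moles HCl = 0.213 × 25/1000 = 0.005325 mol. V_base = moles / 0.298 × 1000 = 17.9 mL.

V_{base} = 17.9 mL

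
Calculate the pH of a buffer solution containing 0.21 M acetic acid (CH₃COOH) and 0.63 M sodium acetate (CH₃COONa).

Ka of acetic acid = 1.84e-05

pKa = -log(1.84e-05) = 4.74. pH = pKa + log([A⁻]/[HA]) = 4.74 + log(0.63/0.21)

pH = 5.21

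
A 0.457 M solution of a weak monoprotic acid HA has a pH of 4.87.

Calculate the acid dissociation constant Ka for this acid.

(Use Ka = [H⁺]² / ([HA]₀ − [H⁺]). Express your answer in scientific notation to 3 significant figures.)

[H⁺] = 10^(−pH) = 10^(−4.87) = 1.349e-05 M. For HA ⇌ H⁺ + A⁻, Ka = [H⁺][A⁻]/[HA] = [H⁺]² / ([HA]₀ − [H⁺]) = (1.349e-05)² / (0.457 − 1.349e-05) = 3.98e-10.

K_a = 3.98e-10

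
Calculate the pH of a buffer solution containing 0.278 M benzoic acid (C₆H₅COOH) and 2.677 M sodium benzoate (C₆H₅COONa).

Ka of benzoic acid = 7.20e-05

pKa = -log(7.20e-05) = 4.14. pH = pKa + log([A⁻]/[HA]) = 4.14 + log(2.677/0.278)

pH = 5.13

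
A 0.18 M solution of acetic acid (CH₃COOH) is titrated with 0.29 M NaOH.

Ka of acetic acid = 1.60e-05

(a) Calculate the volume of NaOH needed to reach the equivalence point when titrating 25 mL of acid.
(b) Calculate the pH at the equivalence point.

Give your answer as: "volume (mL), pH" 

moles acid = 0.18 × 25/1000 = 0.0045 mol; V_base = moles/0.29 × 1000 = 15.5 mL. At equivalence only the conjugate base is present: [A⁻] = 0.0045/0.041 = 1.1106e-01 M. Kb = Kw/Ka = 6.25e-10; [OH⁻] = √(Kb × [A⁻]) = 8.3316e-06; pOH = 5.08; pH = 14 - pOH = 8.92.

V = 15.5 mL, pH = 8.92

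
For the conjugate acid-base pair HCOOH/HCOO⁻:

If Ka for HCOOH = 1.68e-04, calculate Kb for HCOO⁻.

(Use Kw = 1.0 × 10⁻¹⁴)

For a conjugate pair Ka × Kb = Kw, so Kb = Kw/Ka = 1.0 × 10⁻¹⁴ / 1.68e-04 = 5.95e-11.

K_b = 5.95e-11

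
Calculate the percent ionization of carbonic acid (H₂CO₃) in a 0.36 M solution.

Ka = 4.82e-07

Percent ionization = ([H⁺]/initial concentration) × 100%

Using Ka equilibrium: x² + Ka×x - Ka×C = 0. Solving: [H⁺] = 4.1632e-04. Percent = (4.1632e-04/0.36) × 100

Percent ionization = 0.116%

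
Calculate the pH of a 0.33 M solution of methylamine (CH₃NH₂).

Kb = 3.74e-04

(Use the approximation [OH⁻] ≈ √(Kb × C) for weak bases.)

[OH⁻] = √(Kb × C) = √(3.74e-04 × 0.33) = 1.1109e-02. pOH = 1.95, pH = 14 - pOH

pH = 12.05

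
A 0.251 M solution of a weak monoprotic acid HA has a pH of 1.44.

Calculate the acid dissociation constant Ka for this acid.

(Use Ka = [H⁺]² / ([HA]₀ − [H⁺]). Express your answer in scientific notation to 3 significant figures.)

[H⁺] = 10^(−pH) = 10^(−1.44) = 3.631e-02 M. For HA ⇌ H⁺ + A⁻, Ka = [H⁺][A⁻]/[HA] = [H⁺]² / ([HA]₀ − [H⁺]) = (3.631e-02)² / (0.251 − 3.631e-02) = 6.14e-03.

K_a = 6.14e-03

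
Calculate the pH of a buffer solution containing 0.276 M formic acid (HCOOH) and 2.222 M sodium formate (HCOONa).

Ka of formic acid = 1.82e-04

pKa = -log(1.82e-04) = 3.74. pH = pKa + log([A⁻]/[HA]) = 3.74 + log(2.222/0.276)

pH = 4.65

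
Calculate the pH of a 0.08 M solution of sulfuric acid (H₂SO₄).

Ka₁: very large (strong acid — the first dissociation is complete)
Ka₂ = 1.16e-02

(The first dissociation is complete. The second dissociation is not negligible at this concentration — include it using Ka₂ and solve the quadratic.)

First dissociation is complete: [H⁺]₀ = [HSO₄⁻]₀ = C = 0.08 M. Second dissociation HSO₄⁻ ⇌ H⁺ + SO₄²⁻: let x = [SO₄²⁻]. Ka₂ = (C + x)·x / (C − x) = 1.16e-02 → x² + (C + Ka₂)·x − Ka₂·C = 0 → x² + 0.09160·x − 9.280e-04 = 0. x = (−0.09160 + √(0.09160² + 4 × 9.280e-04)) / 2 = 9.2058e-03 M. [H⁺] = C + x = 0.08 + 9.2058e-03 = 8.9206e-02 M. pH = -log(8.9206e-02) = 1.05.

pH = 1.05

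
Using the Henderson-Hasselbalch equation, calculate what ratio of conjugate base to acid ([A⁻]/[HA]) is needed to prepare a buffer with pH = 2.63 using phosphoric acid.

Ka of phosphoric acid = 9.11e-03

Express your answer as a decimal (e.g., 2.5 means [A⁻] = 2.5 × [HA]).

pKa = -log(9.11e-03) = 2.0405. pH = pKa + log([A⁻]/[HA]), so log([A⁻]/[HA]) = pH − pKa = 2.63 − 2.0405 = 0.5895. [A⁻]/[HA] = 10^(0.5895) = 3.89

[A⁻]/[HA] = 3.89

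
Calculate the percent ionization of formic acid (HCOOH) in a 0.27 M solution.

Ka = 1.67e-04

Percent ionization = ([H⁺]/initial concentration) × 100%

Using Ka equilibrium: x² + Ka×x - Ka×C = 0. Solving: [H⁺] = 6.6319e-03. Percent = (6.6319e-03/0.27) × 100

Percent ionization = 2.46%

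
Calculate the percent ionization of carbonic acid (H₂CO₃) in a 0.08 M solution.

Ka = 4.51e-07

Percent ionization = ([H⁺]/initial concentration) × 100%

Using Ka equilibrium: x² + Ka×x - Ka×C = 0. Solving: [H⁺] = 1.8972e-04. Percent = (1.8972e-04/0.08) × 100

Percent ionization = 0.237%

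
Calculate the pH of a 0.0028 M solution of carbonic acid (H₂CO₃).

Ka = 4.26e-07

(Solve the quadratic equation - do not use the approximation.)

x² + Ka×x - Ka×C = 0. Using quadratic formula: [H⁺] = 3.4325e-05

pH = 4.46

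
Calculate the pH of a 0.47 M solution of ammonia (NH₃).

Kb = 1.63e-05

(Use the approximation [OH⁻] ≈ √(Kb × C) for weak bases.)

[OH⁻] = √(Kb × C) = √(1.63e-05 × 0.47) = 2.7679e-03. pOH = 2.56, pH = 14 - pOH

pH = 11.44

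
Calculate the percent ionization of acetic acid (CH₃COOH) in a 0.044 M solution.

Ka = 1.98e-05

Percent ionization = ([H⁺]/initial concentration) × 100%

Using Ka equilibrium: x² + Ka×x - Ka×C = 0. Solving: [H⁺] = 9.2353e-04. Percent = (9.2353e-04/0.044) × 100

Percent ionization = 2.1%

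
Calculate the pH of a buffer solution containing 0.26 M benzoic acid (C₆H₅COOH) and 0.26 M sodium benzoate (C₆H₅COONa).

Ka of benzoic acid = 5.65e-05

pKa = -log(5.65e-05) = 4.25. pH = pKa + log([A⁻]/[HA]) = 4.25 + log(0.26/0.26)

pH = 4.25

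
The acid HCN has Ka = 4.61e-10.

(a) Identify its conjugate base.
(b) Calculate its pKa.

(a) The conjugate base is formed by removing one H⁺ from HCN, giving CN⁻. (b) pKa = -log(Ka) = -log(4.61e-10) = 9.34.

Conjugate base: CN⁻; pK_a = 9.34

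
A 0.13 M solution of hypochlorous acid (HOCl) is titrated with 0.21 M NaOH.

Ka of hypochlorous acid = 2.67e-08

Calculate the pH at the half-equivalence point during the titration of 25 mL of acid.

At half-equivalence [HA] = [A⁻], so Henderson-Hasselbalch gives pH = pKa = -log(2.67e-08) = 7.57.

pH = pKa = 7.57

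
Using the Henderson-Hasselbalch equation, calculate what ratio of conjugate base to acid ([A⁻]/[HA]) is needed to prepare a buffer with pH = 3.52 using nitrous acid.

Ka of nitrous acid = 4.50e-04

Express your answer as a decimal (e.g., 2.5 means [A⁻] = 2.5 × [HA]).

pKa = -log(4.50e-04) = 3.3468. pH = pKa + log([A⁻]/[HA]), so log([A⁻]/[HA]) = pH − pKa = 3.52 − 3.3468 = 0.1732. [A⁻]/[HA] = 10^(0.1732) = 1.49

[A⁻]/[HA] = 1.49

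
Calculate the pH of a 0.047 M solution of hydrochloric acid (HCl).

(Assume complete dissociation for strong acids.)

[H⁺] = 0.047 M for strong acid. pH = -log[H⁺] = -log(0.047)

pH = 1.33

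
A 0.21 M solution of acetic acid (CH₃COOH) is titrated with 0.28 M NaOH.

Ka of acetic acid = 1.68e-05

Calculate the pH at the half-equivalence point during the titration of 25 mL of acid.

At half-equivalence [HA] = [A⁻], so Henderson-Hasselbalch gives pH = pKa = -log(1.68e-05) = 4.77.

pH = pKa = 4.77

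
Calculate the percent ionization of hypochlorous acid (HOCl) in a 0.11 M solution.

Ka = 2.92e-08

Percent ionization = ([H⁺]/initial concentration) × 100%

Using Ka equilibrium: x² + Ka×x - Ka×C = 0. Solving: [H⁺] = 5.6660e-05. Percent = (5.6660e-05/0.11) × 100

Percent ionization = 0.0515%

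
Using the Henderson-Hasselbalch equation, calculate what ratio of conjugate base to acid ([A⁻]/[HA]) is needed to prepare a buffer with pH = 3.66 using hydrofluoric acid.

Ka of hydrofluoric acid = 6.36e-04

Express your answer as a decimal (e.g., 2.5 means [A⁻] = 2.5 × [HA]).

pKa = -log(6.36e-04) = 3.1965. pH = pKa + log([A⁻]/[HA]), so log([A⁻]/[HA]) = pH − pKa = 3.66 − 3.1965 = 0.4635. [A⁻]/[HA] = 10^(0.4635) = 2.91

[A⁻]/[HA] = 2.91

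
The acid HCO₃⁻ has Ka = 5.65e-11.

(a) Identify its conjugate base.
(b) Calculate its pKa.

(a) The conjugate base is formed by removing one H⁺ from HCO₃⁻, giving CO₃²⁻. (b) pKa = -log(Ka) = -log(5.65e-11) = 10.25.

Conjugate base: CO₃²⁻; pK_a = 10.25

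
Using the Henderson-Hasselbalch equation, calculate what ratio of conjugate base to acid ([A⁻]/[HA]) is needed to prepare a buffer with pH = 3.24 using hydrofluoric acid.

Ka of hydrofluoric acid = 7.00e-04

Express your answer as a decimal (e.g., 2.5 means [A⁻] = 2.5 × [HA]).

pKa = -log(7.00e-04) = 3.1549. pH = pKa + log([A⁻]/[HA]), so log([A⁻]/[HA]) = pH − pKa = 3.24 − 3.1549 = 0.0851. [A⁻]/[HA] = 10^(0.0851) = 1.22

[A⁻]/[HA] = 1.22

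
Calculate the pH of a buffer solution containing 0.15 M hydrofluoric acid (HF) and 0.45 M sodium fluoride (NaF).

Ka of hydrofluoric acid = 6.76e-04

pKa = -log(6.76e-04) = 3.17. pH = pKa + log([A⁻]/[HA]) = 3.17 + log(0.45/0.15)

pH = 3.65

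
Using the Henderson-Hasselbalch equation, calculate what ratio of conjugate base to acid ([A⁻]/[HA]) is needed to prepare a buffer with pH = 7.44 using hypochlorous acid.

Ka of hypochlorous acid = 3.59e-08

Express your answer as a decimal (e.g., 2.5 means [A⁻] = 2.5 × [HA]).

pKa = -log(3.59e-08) = 7.4449. pH = pKa + log([A⁻]/[HA]), so log([A⁻]/[HA]) = pH − pKa = 7.44 − 7.4449 = -0.0049. [A⁻]/[HA] = 10^(-0.0049) = 0.989

[A⁻]/[HA] = 0.989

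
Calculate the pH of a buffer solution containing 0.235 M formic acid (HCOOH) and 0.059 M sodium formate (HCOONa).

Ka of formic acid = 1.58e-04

pKa = -log(1.58e-04) = 3.80. pH = pKa + log([A⁻]/[HA]) = 3.80 + log(0.059/0.235)

pH = 3.20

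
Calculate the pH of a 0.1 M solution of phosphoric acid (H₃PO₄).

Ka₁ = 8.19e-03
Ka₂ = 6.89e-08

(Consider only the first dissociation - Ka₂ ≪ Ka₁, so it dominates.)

First dissociation dominates. From Ka₁ = [H⁺][HA⁻]/[H₂A], x² + Ka₁·x − Ka₁·C = 0 with C = 0.1 M and Ka₁ = 8.19e-03. Solving: [H⁺] = (−Ka₁ + √(Ka₁² + 4·Ka₁·C)) / 2 = 2.4815e-02 M. pH = -log(2.4815e-02) = 1.61.

pH = 1.61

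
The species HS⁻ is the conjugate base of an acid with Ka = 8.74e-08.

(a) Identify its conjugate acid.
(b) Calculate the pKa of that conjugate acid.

(a) The conjugate acid is formed by adding one H⁺ to HS⁻, giving H₂S. (b) pKa = -log(Ka) = -log(8.74e-08) = 7.06.

Conjugate acid: H₂S; pK_a = 7.06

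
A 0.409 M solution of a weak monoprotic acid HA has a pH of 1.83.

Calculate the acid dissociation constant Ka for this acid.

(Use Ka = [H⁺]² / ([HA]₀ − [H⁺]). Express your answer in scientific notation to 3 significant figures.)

[H⁺] = 10^(−pH) = 10^(−1.83) = 1.479e-02 M. For HA ⇌ H⁺ + A⁻, Ka = [H⁺][A⁻]/[HA] = [H⁺]² / ([HA]₀ − [H⁺]) = (1.479e-02)² / (0.409 − 1.479e-02) = 5.55e-04.

K_a = 5.55e-04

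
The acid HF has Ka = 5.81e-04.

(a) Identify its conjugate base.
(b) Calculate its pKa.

(a) The conjugate base is formed by removing one H⁺ from HF, giving F⁻. (b) pKa = -log(Ka) = -log(5.81e-04) = 3.24.

Conjugate base: F⁻; pK_a = 3.24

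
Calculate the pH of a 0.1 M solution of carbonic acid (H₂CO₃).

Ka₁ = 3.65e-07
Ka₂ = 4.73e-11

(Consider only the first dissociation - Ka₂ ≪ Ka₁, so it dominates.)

First dissociation dominates. From Ka₁ = [H⁺][HA⁻]/[H₂A], x² + Ka₁·x − Ka₁·C = 0 with C = 0.1 M and Ka₁ = 3.65e-07. Solving: [H⁺] = (−Ka₁ + √(Ka₁² + 4·Ka₁·C)) / 2 = 1.9087e-04 M. pH = -log(1.9087e-04) = 3.72.

pH = 3.72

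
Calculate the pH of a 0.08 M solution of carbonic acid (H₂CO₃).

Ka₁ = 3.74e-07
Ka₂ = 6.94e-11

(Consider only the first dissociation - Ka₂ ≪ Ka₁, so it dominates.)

First dissociation dominates. From Ka₁ = [H⁺][HA⁻]/[H₂A], x² + Ka₁·x − Ka₁·C = 0 with C = 0.08 M and Ka₁ = 3.74e-07. Solving: [H⁺] = (−Ka₁ + √(Ka₁² + 4·Ka₁·C)) / 2 = 1.7279e-04 M. pH = -log(1.7279e-04) = 3.76.

pH = 3.76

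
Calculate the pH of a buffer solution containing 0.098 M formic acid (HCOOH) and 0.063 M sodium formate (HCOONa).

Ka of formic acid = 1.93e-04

pKa = -log(1.93e-04) = 3.71. pH = pKa + log([A⁻]/[HA]) = 3.71 + log(0.063/0.098)

pH = 3.52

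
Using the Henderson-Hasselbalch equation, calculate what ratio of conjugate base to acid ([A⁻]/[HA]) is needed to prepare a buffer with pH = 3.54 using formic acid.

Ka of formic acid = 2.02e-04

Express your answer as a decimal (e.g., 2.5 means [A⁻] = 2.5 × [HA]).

pKa = -log(2.02e-04) = 3.6946. pH = pKa + log([A⁻]/[HA]), so log([A⁻]/[HA]) = pH − pKa = 3.54 − 3.6946 = -0.1546. [A⁻]/[HA] = 10^(-0.1546) = 0.700

[A⁻]/[HA] = 0.700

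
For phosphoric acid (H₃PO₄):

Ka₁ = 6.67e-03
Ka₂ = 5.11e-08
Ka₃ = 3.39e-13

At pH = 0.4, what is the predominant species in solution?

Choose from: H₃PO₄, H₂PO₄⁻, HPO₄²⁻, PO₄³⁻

pKa₁ = 2.18, pKa₂ = 7.29, pKa₃ = 12.47. For a polyprotic acid the predominant species crosses at each pKa: below pKa_n the protonated form dominates, above it the deprotonated form does. At pH = 0.4, the predominant species is H₃PO₄.

H₃PO₄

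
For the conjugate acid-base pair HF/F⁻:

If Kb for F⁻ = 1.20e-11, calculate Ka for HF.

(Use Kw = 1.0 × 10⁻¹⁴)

For a conjugate pair Ka × Kb = Kw, so Ka = Kw/Kb = 1.0 × 10⁻¹⁴ / 1.20e-11 = 8.33e-04.

K_a = 8.33e-04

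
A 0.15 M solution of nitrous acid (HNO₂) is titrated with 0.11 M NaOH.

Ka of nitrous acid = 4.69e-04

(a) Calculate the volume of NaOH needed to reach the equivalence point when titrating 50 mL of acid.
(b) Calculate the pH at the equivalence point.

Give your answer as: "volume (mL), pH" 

moles acid = 0.15 × 50/1000 = 0.0075 mol; V_base = moles/0.11 × 1000 = 68.2 mL. At equivalence only the conjugate base is present: [A⁻] = 0.0075/0.118 = 6.3462e-02 M. Kb = Kw/Ka = 2.13e-11; [OH⁻] = √(Kb × [A⁻]) = 1.1632e-06; pOH = 5.93; pH = 14 - pOH = 8.07.

V = 68.2 mL, pH = 8.07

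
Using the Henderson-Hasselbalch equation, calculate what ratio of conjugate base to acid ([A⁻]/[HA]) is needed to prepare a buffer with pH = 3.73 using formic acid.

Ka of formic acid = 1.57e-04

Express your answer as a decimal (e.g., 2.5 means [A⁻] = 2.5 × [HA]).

pKa = -log(1.57e-04) = 3.8041. pH = pKa + log([A⁻]/[HA]), so log([A⁻]/[HA]) = pH − pKa = 3.73 − 3.8041 = -0.0741. [A⁻]/[HA] = 10^(-0.0741) = 0.843

[A⁻]/[HA] = 0.843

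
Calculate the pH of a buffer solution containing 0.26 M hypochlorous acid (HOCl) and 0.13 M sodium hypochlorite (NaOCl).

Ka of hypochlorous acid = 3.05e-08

pKa = -log(3.05e-08) = 7.52. pH = pKa + log([A⁻]/[HA]) = 7.52 + log(0.13/0.26)

pH = 7.21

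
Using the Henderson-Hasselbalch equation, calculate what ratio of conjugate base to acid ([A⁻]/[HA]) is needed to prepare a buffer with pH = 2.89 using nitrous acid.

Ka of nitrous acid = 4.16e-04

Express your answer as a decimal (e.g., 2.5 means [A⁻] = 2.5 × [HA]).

pKa = -log(4.16e-04) = 3.3809. pH = pKa + log([A⁻]/[HA]), so log([A⁻]/[HA]) = pH − pKa = 2.89 − 3.3809 = -0.4909. [A⁻]/[HA] = 10^(-0.4909) = 0.323

[A⁻]/[HA] = 0.323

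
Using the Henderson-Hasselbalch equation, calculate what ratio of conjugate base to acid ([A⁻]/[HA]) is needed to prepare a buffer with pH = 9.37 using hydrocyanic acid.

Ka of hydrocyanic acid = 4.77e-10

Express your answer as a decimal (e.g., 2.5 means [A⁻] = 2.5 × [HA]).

pKa = -log(4.77e-10) = 9.3215. pH = pKa + log([A⁻]/[HA]), so log([A⁻]/[HA]) = pH − pKa = 9.37 − 9.3215 = 0.0485. [A⁻]/[HA] = 10^(0.0485) = 1.12

[A⁻]/[HA] = 1.12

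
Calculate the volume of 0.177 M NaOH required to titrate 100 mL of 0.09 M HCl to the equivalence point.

At equivalence: moles acid = moles base. moles HCl = 0.09 × 100/1000 = 0.009 mol. V_base = moles / 0.177 × 1000 = 50.8 mL.

V_{base} = 50.8 mL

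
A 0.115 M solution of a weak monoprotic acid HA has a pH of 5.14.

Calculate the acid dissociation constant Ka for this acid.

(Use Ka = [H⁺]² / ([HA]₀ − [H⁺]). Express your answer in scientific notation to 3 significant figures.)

[H⁺] = 10^(−pH) = 10^(−5.14) = 7.244e-06 M. For HA ⇌ H⁺ + A⁻, Ka = [H⁺][A⁻]/[HA] = [H⁺]² / ([HA]₀ − [H⁺]) = (7.244e-06)² / (0.115 − 7.244e-06) = 4.56e-10.

K_a = 4.56e-10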